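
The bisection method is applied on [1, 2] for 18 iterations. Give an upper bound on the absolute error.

Bisection error bound: |error| ≤ (b-a)/2^n
|error| ≤ (2 - 1)/2^18 = 1/2^18
|error| ≤ 0.0000038147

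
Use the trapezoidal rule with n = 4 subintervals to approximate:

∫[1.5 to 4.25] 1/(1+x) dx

f(x) = 1/(1+x)
a = 1.5, b = 4.25, n = 4
h = (b - a)/n = 0.687500

Trapezoidal rule: (h/2)[f(x₀) + 2f(x₁) + 2f(x₂) + ... + f(xₙ)]

x_0 = 1.5000, f(x_0) = 0.400000, coefficient = 1
x_1 = 2.1875, f(x_1) = 0.313725, coefficient = 2
x_2 = 2.8750, f(x_2) = 0.258065, coefficient = 2
x_3 = 3.5625, f(x_3) = 0.219178, coefficient = 2
x_4 = 4.2500, f(x_4) = 0.190476, coefficient = 1

I ≈ (0.687500/2) × 2.172412 = 0.746767
Exact value: 0.741937
Error: 0.004829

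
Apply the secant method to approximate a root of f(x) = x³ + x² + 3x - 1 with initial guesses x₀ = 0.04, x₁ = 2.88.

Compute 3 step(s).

f(x) = x³ + x² + 3x - 1
x₀ = 0.04, x₁ = 2.88

Secant formula: x_{n+1} = x_n - f(x_n)(x_n - x_{n-1})/(f(x_n) - f(x_{n-1}))

Iteration 1:
  f(0.040000) = -0.878336
  f(2.880000) = 39.822272
  x_2 = 2.880000 - 39.822272×(2.880000 - 0.040000)/(39.822272 - (-0.878336))
       = 0.101288
Iteration 2:
  f(2.880000) = 39.822272
  f(0.101288) = -0.684836
  x_3 = 0.101288 - (-0.684836)×(0.101288 - 2.880000)/(-0.684836 - 39.822272)
       = 0.148267
Iteration 3:
  f(0.101288) = -0.684836
  f(0.148267) = -0.529957
  x_4 = 0.148267 - (-0.529957)×(0.148267 - 0.101288)/(-0.529957 - (-0.684836))
       = 0.309015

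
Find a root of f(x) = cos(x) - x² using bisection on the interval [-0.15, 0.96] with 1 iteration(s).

f(x) = cos(x) - x²
Initial interval: [-0.15, 0.96]

Iteration 1:
  c_1 = (-0.150000 + 0.960000)/2 = 0.405000
  f(c_1) = f(0.405000) = 0.755077
  f(a) × f(c) ≥ 0, new interval: [0.405000, 0.960000]

After 1 iteration(s), the approximation is c_1 = 0.405000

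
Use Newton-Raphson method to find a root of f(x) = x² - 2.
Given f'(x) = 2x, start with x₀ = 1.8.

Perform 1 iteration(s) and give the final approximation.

f(x) = x² - 2
f'(x) = 2x
x₀ = 1.8

Newton-Raphson formula: x_{n+1} = x_n - f(x_n)/f'(x_n)

Iteration 1:
  f(1.800000) = 1.240000
  f'(1.800000) = 3.600000
  x_1 = 1.800000 - 1.240000/3.600000 = 1.455556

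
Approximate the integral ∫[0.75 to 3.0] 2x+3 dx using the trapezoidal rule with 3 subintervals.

f(x) = 2x+3
a = 0.75, b = 3.0, n = 3
h = (b - a)/n = 0.750000

Trapezoidal rule: (h/2)[f(x₀) + 2f(x₁) + 2f(x₂) + ... + f(xₙ)]

x_0 = 0.7500, f(x_0) = 4.500000, coefficient = 1
x_1 = 1.5000, f(x_1) = 6.000000, coefficient = 2
x_2 = 2.2500, f(x_2) = 7.500000, coefficient = 2
x_3 = 3.0000, f(x_3) = 9.000000, coefficient = 1

I ≈ (0.750000/2) × 40.500000 = 15.187500
Exact value: 15.187500
Error: 0.000000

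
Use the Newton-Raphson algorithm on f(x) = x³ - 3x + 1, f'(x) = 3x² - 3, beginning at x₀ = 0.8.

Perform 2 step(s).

f(x) = x³ - 3x + 1
f'(x) = 3x² - 3
x₀ = 0.8

Newton-Raphson formula: x_{n+1} = x_n - f(x_n)/f'(x_n)

Iteration 1:
  f(0.800000) = -0.888000
  f'(0.800000) = -1.080000
  x_1 = 0.800000 - (-0.888000)/(-1.080000) = -0.022222
Iteration 2:
  f(-0.022222) = 1.066656
  f'(-0.022222) = -2.998519
  x_2 = -0.022222 - 1.066656/(-2.998519) = 0.333505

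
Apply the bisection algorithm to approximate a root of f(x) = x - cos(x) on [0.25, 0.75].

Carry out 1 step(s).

f(x) = x - cos(x)
Initial interval: [0.25, 0.75]

Iteration 1:
  c_1 = (0.250000 + 0.750000)/2 = 0.500000
  f(c_1) = f(0.500000) = -0.377583
  f(a) × f(c) ≥ 0, new interval: [0.500000, 0.750000]

After 1 iteration(s), the approximation is c_1 = 0.500000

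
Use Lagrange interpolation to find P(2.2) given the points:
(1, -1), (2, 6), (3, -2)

Lagrange interpolation formula:
P(x) = Σ yᵢ × Lᵢ(x)
where Lᵢ(x) = Π_{j≠i} (x - xⱼ)/(xᵢ - xⱼ)

L_0(2.2) = (2.2 - 2)/(1 - 2) × (2.2 - 3)/(1 - 3) = -0.080000
L_1(2.2) = (2.2 - 1)/(2 - 1) × (2.2 - 3)/(2 - 3) = 0.960000
L_2(2.2) = (2.2 - 1)/(3 - 1) × (2.2 - 2)/(3 - 2) = 0.120000

P(2.2) = (-1)×L_0(2.2) + 6×L_1(2.2) + (-2)×L_2(2.2)
P(2.2) = 5.600000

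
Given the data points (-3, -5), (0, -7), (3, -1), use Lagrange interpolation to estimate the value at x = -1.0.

Lagrange interpolation formula:
P(x) = Σ yᵢ × Lᵢ(x)
where Lᵢ(x) = Π_{j≠i} (x - xⱼ)/(xᵢ - xⱼ)

L_0(-1.0) = (-1.0 - 0)/(-3 - 0) × (-1.0 - 3)/(-3 - 3) = 0.222222
L_1(-1.0) = (-1.0 - (-3))/(0 - (-3)) × (-1.0 - 3)/(0 - 3) = 0.888889
L_2(-1.0) = (-1.0 - (-3))/(3 - (-3)) × (-1.0 - 0)/(3 - 0) = -0.111111

P(-1.0) = (-5)×L_0(-1.0) + (-7)×L_1(-1.0) + (-1)×L_2(-1.0)
P(-1.0) = -7.222222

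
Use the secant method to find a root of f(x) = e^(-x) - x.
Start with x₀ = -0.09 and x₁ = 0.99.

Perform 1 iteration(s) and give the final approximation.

f(x) = e^(-x) - x
x₀ = -0.09, x₁ = 0.99

Secant formula: x_{n+1} = x_n - f(x_n)(x_n - x_{n-1})/(f(x_n) - f(x_{n-1}))

Iteration 1:
  f(-0.090000) = 1.184174
  f(0.990000) = -0.618423
  x_2 = 0.990000 - (-0.618423)×(0.990000 - (-0.090000))/(-0.618423 - 1.184174)
       = 0.619481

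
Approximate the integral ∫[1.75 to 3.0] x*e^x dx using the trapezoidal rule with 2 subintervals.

f(x) = x*e^x
a = 1.75, b = 3.0, n = 2
h = (b - a)/n = 0.625000

Trapezoidal rule: (h/2)[f(x₀) + 2f(x₁) + 2f(x₂) + ... + f(xₙ)]

x_0 = 1.7500, f(x_0) = 10.070555, coefficient = 1
x_1 = 2.3750, f(x_1) = 25.533656, coefficient = 2
x_2 = 3.0000, f(x_2) = 60.256611, coefficient = 1

I ≈ (0.625000/2) × 121.394478 = 37.935774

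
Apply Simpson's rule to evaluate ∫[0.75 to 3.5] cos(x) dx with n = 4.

f(x) = cos(x)
a = 0.75, b = 3.5, n = 4
h = (b - a)/n = 0.687500

Simpson's rule: (h/3)[f(x₀) + 4f(x₁) + 2f(x₂) + ... + f(xₙ)]

x_0 = 0.7500, f(x_0) = 0.731689, coefficient = 1
x_1 = 1.4375, f(x_1) = 0.132902, coefficient = 4
x_2 = 2.1250, f(x_2) = -0.526266, coefficient = 2
x_3 = 2.8125, f(x_3) = -0.946336, coefficient = 4
x_4 = 3.5000, f(x_4) = -0.936457, coefficient = 1

I ≈ (0.687500/3) × -4.511037 = -1.033779
Exact value: -1.032422
Error: 0.001357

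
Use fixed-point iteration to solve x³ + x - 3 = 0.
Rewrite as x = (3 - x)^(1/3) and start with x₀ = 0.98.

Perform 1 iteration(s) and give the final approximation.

Equation: x³ + x - 3 = 0
Fixed-point form: x = (3 - x)^(1/3)
x₀ = 0.98

x_1 = g(0.980000) = 1.264107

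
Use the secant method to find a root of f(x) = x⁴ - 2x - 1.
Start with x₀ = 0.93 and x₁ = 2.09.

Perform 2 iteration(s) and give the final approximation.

f(x) = x⁴ - 2x - 1
x₀ = 0.93, x₁ = 2.09

Secant formula: x_{n+1} = x_n - f(x_n)(x_n - x_{n-1})/(f(x_n) - f(x_{n-1}))

Iteration 1:
  f(0.930000) = -2.111948
  f(2.090000) = 13.900298
  x_2 = 2.090000 - 13.900298×(2.090000 - 0.930000)/(13.900298 - (-2.111948))
       = 1.082999
Iteration 2:
  f(2.090000) = 13.900298
  f(1.082999) = -1.790334
  x_3 = 1.082999 - (-1.790334)×(1.082999 - 2.090000)/(-1.790334 - 13.900298)
       = 1.197900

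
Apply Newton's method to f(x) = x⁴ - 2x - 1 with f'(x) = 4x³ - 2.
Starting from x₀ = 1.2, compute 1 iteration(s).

f(x) = x⁴ - 2x - 1
f'(x) = 4x³ - 2
x₀ = 1.2

Newton-Raphson formula: x_{n+1} = x_n - f(x_n)/f'(x_n)

Iteration 1:
  f(1.200000) = -1.326400
  f'(1.200000) = 4.912000
  x_1 = 1.200000 - (-1.326400)/4.912000 = 1.470033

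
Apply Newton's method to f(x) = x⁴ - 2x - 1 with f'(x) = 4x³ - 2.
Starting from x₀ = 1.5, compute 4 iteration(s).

f(x) = x⁴ - 2x - 1
f'(x) = 4x³ - 2
x₀ = 1.5

Newton-Raphson formula: x_{n+1} = x_n - f(x_n)/f'(x_n)

Iteration 1:
  f(1.500000) = 1.062500
  f'(1.500000) = 11.500000
  x_1 = 1.500000 - 1.062500/11.500000 = 1.407609
Iteration 2:
  f(1.407609) = 0.110579
  f'(1.407609) = 9.155931
  x_2 = 1.407609 - 0.110579/9.155931 = 1.395531
Iteration 3:
  f(1.395531) = 0.001724
  f'(1.395531) = 8.871234
  x_3 = 1.395531 - 0.001724/8.871234 = 1.395337
Iteration 4:
  f(1.395337) = 0.000000
  f'(1.395337) = 8.866692
  x_4 = 1.395337 - 0.000000/8.866692 = 1.395337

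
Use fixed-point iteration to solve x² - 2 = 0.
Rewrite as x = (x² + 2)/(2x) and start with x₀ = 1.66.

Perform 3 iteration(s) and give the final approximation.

Equation: x² - 2 = 0
Fixed-point form: x = (x² + 2)/(2x)
x₀ = 1.66

x_1 = g(1.660000) = 1.432410
x_2 = g(1.432410) = 1.414329
x_3 = g(1.414329) = 1.414214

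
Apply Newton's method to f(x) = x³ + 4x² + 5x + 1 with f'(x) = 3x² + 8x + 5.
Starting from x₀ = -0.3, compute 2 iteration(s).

f(x) = x³ + 4x² + 5x + 1
f'(x) = 3x² + 8x + 5
x₀ = -0.3

Newton-Raphson formula: x_{n+1} = x_n - f(x_n)/f'(x_n)

Iteration 1:
  f(-0.300000) = -0.167000
  f'(-0.300000) = 2.870000
  x_1 = -0.300000 - (-0.167000)/2.870000 = -0.241812
Iteration 2:
  f(-0.241812) = 0.010693
  f'(-0.241812) = 3.240924
  x_2 = -0.241812 - 0.010693/3.240924 = -0.245111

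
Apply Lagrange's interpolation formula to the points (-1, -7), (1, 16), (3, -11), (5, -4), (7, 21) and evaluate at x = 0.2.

Lagrange interpolation formula:
P(x) = Σ yᵢ × Lᵢ(x)
where Lᵢ(x) = Π_{j≠i} (x - xⱼ)/(xᵢ - xⱼ)

L_0(0.2) = (0.2 - 1)/(-1 - 1) × (0.2 - 3)/(-1 - 3) × (0.2 - 5)/(-1 - 5) × (0.2 - 7)/(-1 - 7) = 0.190400
L_1(0.2) = (0.2 - (-1))/(1 - (-1)) × (0.2 - 3)/(1 - 3) × (0.2 - 5)/(1 - 5) × (0.2 - 7)/(1 - 7) = 1.142400
L_2(0.2) = (0.2 - (-1))/(3 - (-1)) × (0.2 - 1)/(3 - 1) × (0.2 - 5)/(3 - 5) × (0.2 - 7)/(3 - 7) = -0.489600
L_3(0.2) = (0.2 - (-1))/(5 - (-1)) × (0.2 - 1)/(5 - 1) × (0.2 - 3)/(5 - 3) × (0.2 - 7)/(5 - 7) = 0.190400
L_4(0.2) = (0.2 - (-1))/(7 - (-1)) × (0.2 - 1)/(7 - 1) × (0.2 - 3)/(7 - 3) × (0.2 - 5)/(7 - 5) = -0.033600

P(0.2) = (-7)×L_0(0.2) + 16×L_1(0.2) + (-11)×L_2(0.2) + (-4)×L_3(0.2) + 21×L_4(0.2)
P(0.2) = 20.864000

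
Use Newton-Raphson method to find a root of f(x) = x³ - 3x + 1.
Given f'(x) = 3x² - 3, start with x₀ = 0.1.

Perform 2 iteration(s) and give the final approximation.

f(x) = x³ - 3x + 1
f'(x) = 3x² - 3
x₀ = 0.1

Newton-Raphson formula: x_{n+1} = x_n - f(x_n)/f'(x_n)

Iteration 1:
  f(0.100000) = 0.701000
  f'(0.100000) = -2.970000
  x_1 = 0.100000 - 0.701000/(-2.970000) = 0.336027
Iteration 2:
  f(0.336027) = 0.029861
  f'(0.336027) = -2.661258
  x_2 = 0.336027 - 0.029861/(-2.661258) = 0.347248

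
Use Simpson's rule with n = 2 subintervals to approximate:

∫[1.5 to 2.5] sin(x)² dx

f(x) = sin(x)²
a = 1.5, b = 2.5, n = 2
h = (b - a)/n = 0.500000

Simpson's rule: (h/3)[f(x₀) + 4f(x₁) + 2f(x₂) + ... + f(xₙ)]

x_0 = 1.5000, f(x_0) = 0.994996, coefficient = 1
x_1 = 2.0000, f(x_1) = 0.826822, coefficient = 4
x_2 = 2.5000, f(x_2) = 0.358169, coefficient = 1

I ≈ (0.500000/3) × 4.660452 = 0.776742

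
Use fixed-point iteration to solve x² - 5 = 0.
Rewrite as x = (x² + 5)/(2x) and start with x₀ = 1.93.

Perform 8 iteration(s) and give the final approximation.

Equation: x² - 5 = 0
Fixed-point form: x = (x² + 5)/(2x)
x₀ = 1.93

x_1 = g(1.930000) = 2.260337
x_2 = g(2.260337) = 2.236198
x_3 = g(2.236198) = 2.236068
x_4 = g(2.236068) = 2.236068
x_5 = g(2.236068) = 2.236068
x_6 = g(2.236068) = 2.236068
x_7 = g(2.236068) = 2.236068
x_8 = g(2.236068) = 2.236068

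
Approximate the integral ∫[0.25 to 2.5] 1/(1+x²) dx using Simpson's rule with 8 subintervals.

f(x) = 1/(1+x²)
a = 0.25, b = 2.5, n = 8
h = (b - a)/n = 0.281250

Simpson's rule: (h/3)[f(x₀) + 4f(x₁) + 2f(x₂) + ... + f(xₙ)]

x_0 = 0.2500, f(x_0) = 0.941176, coefficient = 1
x_1 = 0.5312, f(x_1) = 0.779893, coefficient = 4
x_2 = 0.8125, f(x_2) = 0.602353, coefficient = 2
x_3 = 1.0938, f(x_3) = 0.455313, coefficient = 4
x_4 = 1.3750, f(x_4) = 0.345946, coefficient = 2
x_5 = 1.6562, f(x_5) = 0.267154, coefficient = 4
x_6 = 1.9375, f(x_6) = 0.210353, coefficient = 2
x_7 = 2.2188, f(x_7) = 0.168838, coefficient = 4
x_8 = 2.5000, f(x_8) = 0.137931, coefficient = 1

I ≈ (0.281250/3) × 10.081204 = 0.945113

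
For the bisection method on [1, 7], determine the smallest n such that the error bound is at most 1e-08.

We need (b-a)/2^n ≤ 1e-08
(7 - 1)/2^n ≤ 1e-08
6/2^n ≤ 1e-08
2^n ≥ 600000000
n ≥ log₂(600000000) = 29.16
n ≥ 30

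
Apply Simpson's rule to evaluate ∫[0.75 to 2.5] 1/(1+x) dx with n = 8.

f(x) = 1/(1+x)
a = 0.75, b = 2.5, n = 8
h = (b - a)/n = 0.218750

Simpson's rule: (h/3)[f(x₀) + 4f(x₁) + 2f(x₂) + ... + f(xₙ)]

x_0 = 0.7500, f(x_0) = 0.571429, coefficient = 1
x_1 = 0.9688, f(x_1) = 0.507937, coefficient = 4
x_2 = 1.1875, f(x_2) = 0.457143, coefficient = 2
x_3 = 1.4062, f(x_3) = 0.415584, coefficient = 4
x_4 = 1.6250, f(x_4) = 0.380952, coefficient = 2
x_5 = 1.8438, f(x_5) = 0.351648, coefficient = 4
x_6 = 2.0625, f(x_6) = 0.326531, coefficient = 2
x_7 = 2.2812, f(x_7) = 0.304762, coefficient = 4
x_8 = 2.5000, f(x_8) = 0.285714, coefficient = 1

I ≈ (0.218750/3) × 9.506119 = 0.693155
Exact value: 0.693147
Error: 0.000007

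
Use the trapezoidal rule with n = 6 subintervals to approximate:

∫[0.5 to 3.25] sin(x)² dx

f(x) = sin(x)²
a = 0.5, b = 3.25, n = 6
h = (b - a)/n = 0.458333

Trapezoidal rule: (h/2)[f(x₀) + 2f(x₁) + 2f(x₂) + ... + f(xₙ)]

x_0 = 0.5000, f(x_0) = 0.229849, coefficient = 1
x_1 = 0.9583, f(x_1) = 0.669508, coefficient = 2
x_2 = 1.4167, f(x_2) = 0.976432, coefficient = 2
x_3 = 1.8750, f(x_3) = 0.910280, coefficient = 2
x_4 = 2.3333, f(x_4) = 0.522853, coefficient = 2
x_5 = 2.7917, f(x_5) = 0.117531, coefficient = 2
x_6 = 3.2500, f(x_6) = 0.011706, coefficient = 1

I ≈ (0.458333/2) × 6.634762 = 1.520466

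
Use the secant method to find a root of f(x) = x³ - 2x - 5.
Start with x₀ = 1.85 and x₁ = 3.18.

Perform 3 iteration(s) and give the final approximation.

f(x) = x³ - 2x - 5
x₀ = 1.85, x₁ = 3.18

Secant formula: x_{n+1} = x_n - f(x_n)(x_n - x_{n-1})/(f(x_n) - f(x_{n-1}))

Iteration 1:
  f(1.850000) = -2.368375
  f(3.180000) = 20.797432
  x_2 = 3.180000 - 20.797432×(3.180000 - 1.850000)/(20.797432 - (-2.368375))
       = 1.985974
Iteration 2:
  f(3.180000) = 20.797432
  f(1.985974) = -1.139086
  x_3 = 1.985974 - (-1.139086)×(1.985974 - 3.180000)/(-1.139086 - 20.797432)
       = 2.047975
Iteration 3:
  f(1.985974) = -1.139086
  f(2.047975) = -0.506328
  x_4 = 2.047975 - (-0.506328)×(2.047975 - 1.985974)/(-0.506328 - (-1.139086))
       = 2.097588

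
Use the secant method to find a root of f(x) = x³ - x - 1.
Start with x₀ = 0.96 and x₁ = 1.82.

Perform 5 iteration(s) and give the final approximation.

f(x) = x³ - x - 1
x₀ = 0.96, x₁ = 1.82

Secant formula: x_{n+1} = x_n - f(x_n)(x_n - x_{n-1})/(f(x_n) - f(x_{n-1}))

Iteration 1:
  f(0.960000) = -1.075264
  f(1.820000) = 3.208568
  x_2 = 1.820000 - 3.208568×(1.820000 - 0.960000)/(3.208568 - (-1.075264))
       = 1.175864
Iteration 2:
  f(1.820000) = 3.208568
  f(1.175864) = -0.550047
  x_3 = 1.175864 - (-0.550047)×(1.175864 - 1.820000)/(-0.550047 - 3.208568)
       = 1.270129
Iteration 3:
  f(1.175864) = -0.550047
  f(1.270129) = -0.221121
  x_4 = 1.270129 - (-0.221121)×(1.270129 - 1.175864)/(-0.221121 - (-0.550047))
       = 1.333499
Iteration 4:
  f(1.270129) = -0.221121
  f(1.333499) = 0.037754
  x_5 = 1.333499 - 0.037754×(1.333499 - 1.270129)/(0.037754 - (-0.221121))
       = 1.324257
Iteration 5:
  f(1.333499) = 0.037754
  f(1.324257) = -0.001965
  x_6 = 1.324257 - (-0.001965)×(1.324257 - 1.333499)/(-0.001965 - 0.037754)
       = 1.324714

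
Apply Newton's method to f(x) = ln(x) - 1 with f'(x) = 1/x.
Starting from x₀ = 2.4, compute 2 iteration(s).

f(x) = ln(x) - 1
f'(x) = 1/x
x₀ = 2.4

Newton-Raphson formula: x_{n+1} = x_n - f(x_n)/f'(x_n)

Iteration 1:
  f(2.400000) = -0.124531
  f'(2.400000) = 0.416667
  x_1 = 2.400000 - (-0.124531)/0.416667 = 2.698875
Iteration 2:
  f(2.698875) = -0.007165
  f'(2.698875) = 0.370525
  x_2 = 2.698875 - (-0.007165)/0.370525 = 2.718212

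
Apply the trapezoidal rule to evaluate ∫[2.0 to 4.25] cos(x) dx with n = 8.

f(x) = cos(x)
a = 2.0, b = 4.25, n = 8
h = (b - a)/n = 0.281250

Trapezoidal rule: (h/2)[f(x₀) + 2f(x₁) + 2f(x₂) + ... + f(xₙ)]

x_0 = 2.0000, f(x_0) = -0.416147, coefficient = 1
x_1 = 2.2812, f(x_1) = -0.652178, coefficient = 2
x_2 = 2.5625, f(x_2) = -0.836960, coefficient = 2
x_3 = 2.8438, f(x_3) = -0.955972, coefficient = 2
x_4 = 3.1250, f(x_4) = -0.999862, coefficient = 2
x_5 = 3.4062, f(x_5) = -0.965182, coefficient = 2
x_6 = 3.6875, f(x_6) = -0.854657, coefficient = 2
x_7 = 3.9688, f(x_7) = -0.676971, coefficient = 2
x_8 = 4.2500, f(x_8) = -0.446087, coefficient = 1

I ≈ (0.281250/2) × -12.745796 = -1.792378
Exact value: -1.804287
Error: 0.011909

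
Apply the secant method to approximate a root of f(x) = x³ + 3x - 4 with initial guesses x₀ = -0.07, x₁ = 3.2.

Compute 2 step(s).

f(x) = x³ + 3x - 4
x₀ = -0.07, x₁ = 3.2

Secant formula: x_{n+1} = x_n - f(x_n)(x_n - x_{n-1})/(f(x_n) - f(x_{n-1}))

Iteration 1:
  f(-0.070000) = -4.210343
  f(3.200000) = 38.368000
  x_2 = 3.200000 - 38.368000×(3.200000 - (-0.070000))/(38.368000 - (-4.210343))
       = 0.253353
Iteration 2:
  f(3.200000) = 38.368000
  f(0.253353) = -3.223680
  x_3 = 0.253353 - (-3.223680)×(0.253353 - 3.200000)/(-3.223680 - 38.368000)
       = 0.481741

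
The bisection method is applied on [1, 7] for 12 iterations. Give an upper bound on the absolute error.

Bisection error bound: |error| ≤ (b-a)/2^n
|error| ≤ (7 - 1)/2^12 = 6/2^12
|error| ≤ 0.0014648438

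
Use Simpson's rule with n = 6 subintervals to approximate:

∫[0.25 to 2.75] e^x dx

f(x) = e^x
a = 0.25, b = 2.75, n = 6
h = (b - a)/n = 0.416667

Simpson's rule: (h/3)[f(x₀) + 4f(x₁) + 2f(x₂) + ... + f(xₙ)]

x_0 = 0.2500, f(x_0) = 1.284025, coefficient = 1
x_1 = 0.6667, f(x_1) = 1.947734, coefficient = 4
x_2 = 1.0833, f(x_2) = 2.954512, coefficient = 2
x_3 = 1.5000, f(x_3) = 4.481689, coefficient = 4
x_4 = 1.9167, f(x_4) = 6.798260, coefficient = 2
x_5 = 2.3333, f(x_5) = 10.312259, coefficient = 4
x_6 = 2.7500, f(x_6) = 15.642632, coefficient = 1

I ≈ (0.416667/3) × 103.398926 = 14.360962
Exact value: 14.358606
Error: 0.002356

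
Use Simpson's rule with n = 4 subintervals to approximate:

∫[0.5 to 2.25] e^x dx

f(x) = e^x
a = 0.5, b = 2.25, n = 4
h = (b - a)/n = 0.437500

Simpson's rule: (h/3)[f(x₀) + 4f(x₁) + 2f(x₂) + ... + f(xₙ)]

x_0 = 0.5000, f(x_0) = 1.648721, coefficient = 1
x_1 = 0.9375, f(x_1) = 2.553589, coefficient = 4
x_2 = 1.3750, f(x_2) = 3.955077, coefficient = 2
x_3 = 1.8125, f(x_3) = 6.125743, coefficient = 4
x_4 = 2.2500, f(x_4) = 9.487736, coefficient = 1

I ≈ (0.437500/3) × 53.763939 = 7.840574
Exact value: 7.839015
Error: 0.001560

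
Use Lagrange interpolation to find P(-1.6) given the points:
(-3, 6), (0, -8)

Lagrange interpolation formula:
P(x) = Σ yᵢ × Lᵢ(x)
where Lᵢ(x) = Π_{j≠i} (x - xⱼ)/(xᵢ - xⱼ)

L_0(-1.6) = (-1.6 - 0)/(-3 - 0) = 0.533333
L_1(-1.6) = (-1.6 - (-3))/(0 - (-3)) = 0.466667

P(-1.6) = 6×L_0(-1.6) + (-8)×L_1(-1.6)
P(-1.6) = -0.533333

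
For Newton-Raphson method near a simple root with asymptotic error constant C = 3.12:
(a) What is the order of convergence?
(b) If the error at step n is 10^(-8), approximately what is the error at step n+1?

(a) Newton-Raphson has quadratic (order 2) convergence near simple roots.
    This means |e_{n+1}| ≈ C|e_n|².

(b) With |e_n| = 10^(-8) and C = 3.12:
    |e_{n+1}| ≈ 3.12 × (10^(-8))² = 3.12 × 10^(-16)

(a) 2 (quadratic); (b) |e_{n+1}| ≈ 3.120e-16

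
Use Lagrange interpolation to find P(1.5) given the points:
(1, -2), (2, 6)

Lagrange interpolation formula:
P(x) = Σ yᵢ × Lᵢ(x)
where Lᵢ(x) = Π_{j≠i} (x - xⱼ)/(xᵢ - xⱼ)

L_0(1.5) = (1.5 - 2)/(1 - 2) = 0.500000
L_1(1.5) = (1.5 - 1)/(2 - 1) = 0.500000

P(1.5) = (-2)×L_0(1.5) + 6×L_1(1.5)
P(1.5) = 2.000000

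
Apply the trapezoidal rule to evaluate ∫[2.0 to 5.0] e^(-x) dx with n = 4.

f(x) = e^(-x)
a = 2.0, b = 5.0, n = 4
h = (b - a)/n = 0.750000

Trapezoidal rule: (h/2)[f(x₀) + 2f(x₁) + 2f(x₂) + ... + f(xₙ)]

x_0 = 2.0000, f(x_0) = 0.135335, coefficient = 1
x_1 = 2.7500, f(x_1) = 0.063928, coefficient = 2
x_2 = 3.5000, f(x_2) = 0.030197, coefficient = 2
x_3 = 4.2500, f(x_3) = 0.014264, coefficient = 2
x_4 = 5.0000, f(x_4) = 0.006738, coefficient = 1

I ≈ (0.750000/2) × 0.358852 = 0.134570
Exact value: 0.128597
Error: 0.005972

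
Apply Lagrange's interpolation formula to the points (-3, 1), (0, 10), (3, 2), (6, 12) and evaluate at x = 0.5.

Lagrange interpolation formula:
P(x) = Σ yᵢ × Lᵢ(x)
where Lᵢ(x) = Π_{j≠i} (x - xⱼ)/(xᵢ - xⱼ)

L_0(0.5) = (0.5 - 0)/(-3 - 0) × (0.5 - 3)/(-3 - 3) × (0.5 - 6)/(-3 - 6) = -0.042438
L_1(0.5) = (0.5 - (-3))/(0 - (-3)) × (0.5 - 3)/(0 - 3) × (0.5 - 6)/(0 - 6) = 0.891204
L_2(0.5) = (0.5 - (-3))/(3 - (-3)) × (0.5 - 0)/(3 - 0) × (0.5 - 6)/(3 - 6) = 0.178241
L_3(0.5) = (0.5 - (-3))/(6 - (-3)) × (0.5 - 0)/(6 - 0) × (0.5 - 3)/(6 - 3) = -0.027006

P(0.5) = 1×L_0(0.5) + 10×L_1(0.5) + 2×L_2(0.5) + 12×L_3(0.5)
P(0.5) = 8.902006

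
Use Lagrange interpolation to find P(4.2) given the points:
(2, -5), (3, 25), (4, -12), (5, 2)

Lagrange interpolation formula:
P(x) = Σ yᵢ × Lᵢ(x)
where Lᵢ(x) = Π_{j≠i} (x - xⱼ)/(xᵢ - xⱼ)

L_0(4.2) = (4.2 - 3)/(2 - 3) × (4.2 - 4)/(2 - 4) × (4.2 - 5)/(2 - 5) = 0.032000
L_1(4.2) = (4.2 - 2)/(3 - 2) × (4.2 - 4)/(3 - 4) × (4.2 - 5)/(3 - 5) = -0.176000
L_2(4.2) = (4.2 - 2)/(4 - 2) × (4.2 - 3)/(4 - 3) × (4.2 - 5)/(4 - 5) = 1.056000
L_3(4.2) = (4.2 - 2)/(5 - 2) × (4.2 - 3)/(5 - 3) × (4.2 - 4)/(5 - 4) = 0.088000

P(4.2) = (-5)×L_0(4.2) + 25×L_1(4.2) + (-12)×L_2(4.2) + 2×L_3(4.2)
P(4.2) = -17.056000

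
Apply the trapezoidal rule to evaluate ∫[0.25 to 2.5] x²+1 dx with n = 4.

f(x) = x²+1
a = 0.25, b = 2.5, n = 4
h = (b - a)/n = 0.562500

Trapezoidal rule: (h/2)[f(x₀) + 2f(x₁) + 2f(x₂) + ... + f(xₙ)]

x_0 = 0.2500, f(x_0) = 1.062500, coefficient = 1
x_1 = 0.8125, f(x_1) = 1.660156, coefficient = 2
x_2 = 1.3750, f(x_2) = 2.890625, coefficient = 2
x_3 = 1.9375, f(x_3) = 4.753906, coefficient = 2
x_4 = 2.5000, f(x_4) = 7.250000, coefficient = 1

I ≈ (0.562500/2) × 26.921875 = 7.571777
Exact value: 7.453125
Error: 0.118652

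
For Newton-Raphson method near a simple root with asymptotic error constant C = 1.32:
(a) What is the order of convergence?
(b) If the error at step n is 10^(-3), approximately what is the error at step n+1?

(a) Newton-Raphson has quadratic (order 2) convergence near simple roots.
    This means |e_{n+1}| ≈ C|e_n|².

(b) With |e_n| = 10^(-3) and C = 1.32:
    |e_{n+1}| ≈ 1.32 × (10^(-3))² = 1.32 × 10^(-6)

(a) 2 (quadratic); (b) |e_{n+1}| ≈ 1.320e-06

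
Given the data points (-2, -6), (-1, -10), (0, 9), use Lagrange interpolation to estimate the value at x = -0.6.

Lagrange interpolation formula:
P(x) = Σ yᵢ × Lᵢ(x)
where Lᵢ(x) = Π_{j≠i} (x - xⱼ)/(xᵢ - xⱼ)

L_0(-0.6) = (-0.6 - (-1))/(-2 - (-1)) × (-0.6 - 0)/(-2 - 0) = -0.120000
L_1(-0.6) = (-0.6 - (-2))/(-1 - (-2)) × (-0.6 - 0)/(-1 - 0) = 0.840000
L_2(-0.6) = (-0.6 - (-2))/(0 - (-2)) × (-0.6 - (-1))/(0 - (-1)) = 0.280000

P(-0.6) = (-6)×L_0(-0.6) + (-10)×L_1(-0.6) + 9×L_2(-0.6)
P(-0.6) = -5.160000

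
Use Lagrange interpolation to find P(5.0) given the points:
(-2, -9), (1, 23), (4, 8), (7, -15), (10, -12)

Lagrange interpolation formula:
P(x) = Σ yᵢ × Lᵢ(x)
where Lᵢ(x) = Π_{j≠i} (x - xⱼ)/(xᵢ - xⱼ)

L_0(5.0) = (5.0 - 1)/(-2 - 1) × (5.0 - 4)/(-2 - 4) × (5.0 - 7)/(-2 - 7) × (5.0 - 10)/(-2 - 10) = 0.020576
L_1(5.0) = (5.0 - (-2))/(1 - (-2)) × (5.0 - 4)/(1 - 4) × (5.0 - 7)/(1 - 7) × (5.0 - 10)/(1 - 10) = -0.144033
L_2(5.0) = (5.0 - (-2))/(4 - (-2)) × (5.0 - 1)/(4 - 1) × (5.0 - 7)/(4 - 7) × (5.0 - 10)/(4 - 10) = 0.864198
L_3(5.0) = (5.0 - (-2))/(7 - (-2)) × (5.0 - 1)/(7 - 1) × (5.0 - 4)/(7 - 4) × (5.0 - 10)/(7 - 10) = 0.288066
L_4(5.0) = (5.0 - (-2))/(10 - (-2)) × (5.0 - 1)/(10 - 1) × (5.0 - 4)/(10 - 4) × (5.0 - 7)/(10 - 7) = -0.028807

P(5.0) = (-9)×L_0(5.0) + 23×L_1(5.0) + 8×L_2(5.0) + (-15)×L_3(5.0) + (-12)×L_4(5.0)
P(5.0) = -0.559671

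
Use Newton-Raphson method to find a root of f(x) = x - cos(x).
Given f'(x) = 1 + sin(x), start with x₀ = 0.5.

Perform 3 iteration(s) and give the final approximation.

f(x) = x - cos(x)
f'(x) = 1 + sin(x)
x₀ = 0.5

Newton-Raphson formula: x_{n+1} = x_n - f(x_n)/f'(x_n)

Iteration 1:
  f(0.500000) = -0.377583
  f'(0.500000) = 1.479426
  x_1 = 0.500000 - (-0.377583)/1.479426 = 0.755222
Iteration 2:
  f(0.755222) = 0.027103
  f'(0.755222) = 1.685451
  x_2 = 0.755222 - 0.027103/1.685451 = 0.739142
Iteration 3:
  f(0.739142) = 0.000095
  f'(0.739142) = 1.673654
  x_3 = 0.739142 - 0.000095/1.673654 = 0.739085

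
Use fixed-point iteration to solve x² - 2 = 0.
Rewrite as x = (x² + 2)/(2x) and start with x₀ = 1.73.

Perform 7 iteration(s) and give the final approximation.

Equation: x² - 2 = 0
Fixed-point form: x = (x² + 2)/(2x)
x₀ = 1.73

x_1 = g(1.730000) = 1.443035
x_2 = g(1.443035) = 1.414501
x_3 = g(1.414501) = 1.414214
x_4 = g(1.414214) = 1.414214
x_5 = g(1.414214) = 1.414214
x_6 = g(1.414214) = 1.414214
x_7 = g(1.414214) = 1.414214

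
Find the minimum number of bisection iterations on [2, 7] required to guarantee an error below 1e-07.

We need (b-a)/2^n ≤ 1e-07
(7 - 2)/2^n ≤ 1e-07
5/2^n ≤ 1e-07
2^n ≥ 50000000
n ≥ log₂(50000000) = 25.58
n ≥ 26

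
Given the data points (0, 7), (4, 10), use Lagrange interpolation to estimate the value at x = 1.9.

Lagrange interpolation formula:
P(x) = Σ yᵢ × Lᵢ(x)
where Lᵢ(x) = Π_{j≠i} (x - xⱼ)/(xᵢ - xⱼ)

L_0(1.9) = (1.9 - 4)/(0 - 4) = 0.525000
L_1(1.9) = (1.9 - 0)/(4 - 0) = 0.475000

P(1.9) = 7×L_0(1.9) + 10×L_1(1.9)
P(1.9) = 8.425000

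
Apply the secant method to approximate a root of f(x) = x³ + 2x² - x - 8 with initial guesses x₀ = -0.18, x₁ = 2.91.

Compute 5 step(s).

f(x) = x³ + 2x² - x - 8
x₀ = -0.18, x₁ = 2.91

Secant formula: x_{n+1} = x_n - f(x_n)(x_n - x_{n-1})/(f(x_n) - f(x_{n-1}))

Iteration 1:
  f(-0.180000) = -7.761032
  f(2.910000) = 30.668371
  x_2 = 2.910000 - 30.668371×(2.910000 - (-0.180000))/(30.668371 - (-7.761032))
       = 0.444043
Iteration 2:
  f(2.910000) = 30.668371
  f(0.444043) = -7.962141
  x_3 = 0.444043 - (-7.962141)×(0.444043 - 2.910000)/(-7.962141 - 30.668371)
       = 0.952302
Iteration 3:
  f(0.444043) = -7.962141
  f(0.952302) = -6.274923
  x_4 = 0.952302 - (-6.274923)×(0.952302 - 0.444043)/(-6.274923 - (-7.962141))
       = 2.842565
Iteration 4:
  f(0.952302) = -6.274923
  f(2.842565) = 28.286196
  x_5 = 2.842565 - 28.286196×(2.842565 - 0.952302)/(28.286196 - (-6.274923))
       = 1.295498
Iteration 5:
  f(2.842565) = 28.286196
  f(1.295498) = -3.764613
  x_6 = 1.295498 - (-3.764613)×(1.295498 - 2.842565)/(-3.764613 - 28.286196)
       = 1.477213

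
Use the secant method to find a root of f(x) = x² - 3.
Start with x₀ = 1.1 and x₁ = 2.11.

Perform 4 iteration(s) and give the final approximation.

f(x) = x² - 3
x₀ = 1.1, x₁ = 2.11

Secant formula: x_{n+1} = x_n - f(x_n)(x_n - x_{n-1})/(f(x_n) - f(x_{n-1}))

Iteration 1:
  f(1.100000) = -1.790000
  f(2.110000) = 1.452100
  x_2 = 2.110000 - 1.452100×(2.110000 - 1.100000)/(1.452100 - (-1.790000))
       = 1.657632
Iteration 2:
  f(2.110000) = 1.452100
  f(1.657632) = -0.252255
  x_3 = 1.657632 - (-0.252255)×(1.657632 - 2.110000)/(-0.252255 - 1.452100)
       = 1.724586
Iteration 3:
  f(1.657632) = -0.252255
  f(1.724586) = -0.025805
  x_4 = 1.724586 - (-0.025805)×(1.724586 - 1.657632)/(-0.025805 - (-0.252255))
       = 1.732215
Iteration 4:
  f(1.724586) = -0.025805
  f(1.732215) = 0.000569
  x_5 = 1.732215 - 0.000569×(1.732215 - 1.724586)/(0.000569 - (-0.025805))
       = 1.732050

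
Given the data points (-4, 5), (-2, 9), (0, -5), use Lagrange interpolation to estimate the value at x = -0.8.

Lagrange interpolation formula:
P(x) = Σ yᵢ × Lᵢ(x)
where Lᵢ(x) = Π_{j≠i} (x - xⱼ)/(xᵢ - xⱼ)

L_0(-0.8) = (-0.8 - (-2))/(-4 - (-2)) × (-0.8 - 0)/(-4 - 0) = -0.120000
L_1(-0.8) = (-0.8 - (-4))/(-2 - (-4)) × (-0.8 - 0)/(-2 - 0) = 0.640000
L_2(-0.8) = (-0.8 - (-4))/(0 - (-4)) × (-0.8 - (-2))/(0 - (-2)) = 0.480000

P(-0.8) = 5×L_0(-0.8) + 9×L_1(-0.8) + (-5)×L_2(-0.8)
P(-0.8) = 2.760000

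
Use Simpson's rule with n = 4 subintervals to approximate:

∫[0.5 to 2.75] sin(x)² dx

f(x) = sin(x)²
a = 0.5, b = 2.75, n = 4
h = (b - a)/n = 0.562500

Simpson's rule: (h/3)[f(x₀) + 4f(x₁) + 2f(x₂) + ... + f(xₙ)]

x_0 = 0.5000, f(x_0) = 0.229849, coefficient = 1
x_1 = 1.0625, f(x_1) = 0.763133, coefficient = 4
x_2 = 1.6250, f(x_2) = 0.997065, coefficient = 2
x_3 = 2.1875, f(x_3) = 0.665512, coefficient = 4
x_4 = 2.7500, f(x_4) = 0.145665, coefficient = 1

I ≈ (0.562500/3) × 8.084225 = 1.515792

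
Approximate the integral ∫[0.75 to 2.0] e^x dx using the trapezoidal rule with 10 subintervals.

f(x) = e^x
a = 0.75, b = 2.0, n = 10
h = (b - a)/n = 0.125000

Trapezoidal rule: (h/2)[f(x₀) + 2f(x₁) + 2f(x₂) + ... + f(xₙ)]

x_0 = 0.7500, f(x_0) = 2.117000, coefficient = 1
x_1 = 0.8750, f(x_1) = 2.398875, coefficient = 2
x_2 = 1.0000, f(x_2) = 2.718282, coefficient = 2
x_3 = 1.1250, f(x_3) = 3.080217, coefficient = 2
x_4 = 1.2500, f(x_4) = 3.490343, coefficient = 2
x_5 = 1.3750, f(x_5) = 3.955077, coefficient = 2
x_6 = 1.5000, f(x_6) = 4.481689, coefficient = 2
x_7 = 1.6250, f(x_7) = 5.078419, coefficient = 2
x_8 = 1.7500, f(x_8) = 5.754603, coefficient = 2
x_9 = 1.8750, f(x_9) = 6.520819, coefficient = 2
x_10 = 2.0000, f(x_10) = 7.389056, coefficient = 1

I ≈ (0.125000/2) × 84.462703 = 5.278919
Exact value: 5.272056
Error: 0.006863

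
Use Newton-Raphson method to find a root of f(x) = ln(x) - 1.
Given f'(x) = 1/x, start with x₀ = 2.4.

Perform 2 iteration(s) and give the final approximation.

f(x) = ln(x) - 1
f'(x) = 1/x
x₀ = 2.4

Newton-Raphson formula: x_{n+1} = x_n - f(x_n)/f'(x_n)

Iteration 1:
  f(2.400000) = -0.124531
  f'(2.400000) = 0.416667
  x_1 = 2.400000 - (-0.124531)/0.416667 = 2.698875
Iteration 2:
  f(2.698875) = -0.007165
  f'(2.698875) = 0.370525
  x_2 = 2.698875 - (-0.007165)/0.370525 = 2.718212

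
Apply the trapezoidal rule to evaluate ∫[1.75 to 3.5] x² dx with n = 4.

f(x) = x²
a = 1.75, b = 3.5, n = 4
h = (b - a)/n = 0.437500

Trapezoidal rule: (h/2)[f(x₀) + 2f(x₁) + 2f(x₂) + ... + f(xₙ)]

x_0 = 1.7500, f(x_0) = 3.062500, coefficient = 1
x_1 = 2.1875, f(x_1) = 4.785156, coefficient = 2
x_2 = 2.6250, f(x_2) = 6.890625, coefficient = 2
x_3 = 3.0625, f(x_3) = 9.378906, coefficient = 2
x_4 = 3.5000, f(x_4) = 12.250000, coefficient = 1

I ≈ (0.437500/2) × 57.421875 = 12.561035
Exact value: 12.505208
Error: 0.055827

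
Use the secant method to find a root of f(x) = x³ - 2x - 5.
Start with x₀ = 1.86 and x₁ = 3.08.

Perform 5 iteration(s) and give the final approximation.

f(x) = x³ - 2x - 5
x₀ = 1.86, x₁ = 3.08

Secant formula: x_{n+1} = x_n - f(x_n)(x_n - x_{n-1})/(f(x_n) - f(x_{n-1}))

Iteration 1:
  f(1.860000) = -2.285144
  f(3.080000) = 18.058112
  x_2 = 3.080000 - 18.058112×(3.080000 - 1.860000)/(18.058112 - (-2.285144))
       = 1.997042
Iteration 2:
  f(3.080000) = 18.058112
  f(1.997042) = -1.029530
  x_3 = 1.997042 - (-1.029530)×(1.997042 - 3.080000)/(-1.029530 - 18.058112)
       = 2.055453
Iteration 3:
  f(1.997042) = -1.029530
  f(2.055453) = -0.426846
  x_4 = 2.055453 - (-0.426846)×(2.055453 - 1.997042)/(-0.426846 - (-1.029530))
       = 2.096823
Iteration 4:
  f(2.055453) = -0.426846
  f(2.096823) = 0.025384
  x_5 = 2.096823 - 0.025384×(2.096823 - 2.055453)/(0.025384 - (-0.426846))
       = 2.094501
Iteration 5:
  f(2.096823) = 0.025384
  f(2.094501) = -0.000566
  x_6 = 2.094501 - (-0.000566)×(2.094501 - 2.096823)/(-0.000566 - 0.025384)
       = 2.094551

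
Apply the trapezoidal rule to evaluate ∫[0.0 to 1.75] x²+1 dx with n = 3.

f(x) = x²+1
a = 0.0, b = 1.75, n = 3
h = (b - a)/n = 0.583333

Trapezoidal rule: (h/2)[f(x₀) + 2f(x₁) + 2f(x₂) + ... + f(xₙ)]

x_0 = 0.0000, f(x_0) = 1.000000, coefficient = 1
x_1 = 0.5833, f(x_1) = 1.340278, coefficient = 2
x_2 = 1.1667, f(x_2) = 2.361111, coefficient = 2
x_3 = 1.7500, f(x_3) = 4.062500, coefficient = 1

I ≈ (0.583333/2) × 12.465278 = 3.635706
Exact value: 3.536458
Error: 0.099248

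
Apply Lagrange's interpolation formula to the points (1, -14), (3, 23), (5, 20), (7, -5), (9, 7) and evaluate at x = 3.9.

Lagrange interpolation formula:
P(x) = Σ yᵢ × Lᵢ(x)
where Lᵢ(x) = Π_{j≠i} (x - xⱼ)/(xᵢ - xⱼ)

L_0(3.9) = (3.9 - 3)/(1 - 3) × (3.9 - 5)/(1 - 5) × (3.9 - 7)/(1 - 7) × (3.9 - 9)/(1 - 9) = -0.040760
L_1(3.9) = (3.9 - 1)/(3 - 1) × (3.9 - 5)/(3 - 5) × (3.9 - 7)/(3 - 7) × (3.9 - 9)/(3 - 9) = 0.525353
L_2(3.9) = (3.9 - 1)/(5 - 1) × (3.9 - 3)/(5 - 3) × (3.9 - 7)/(5 - 7) × (3.9 - 9)/(5 - 9) = 0.644752
L_3(3.9) = (3.9 - 1)/(7 - 1) × (3.9 - 3)/(7 - 3) × (3.9 - 5)/(7 - 5) × (3.9 - 9)/(7 - 9) = -0.152522
L_4(3.9) = (3.9 - 1)/(9 - 1) × (3.9 - 3)/(9 - 3) × (3.9 - 5)/(9 - 5) × (3.9 - 7)/(9 - 7) = 0.023177

P(3.9) = (-14)×L_0(3.9) + 23×L_1(3.9) + 20×L_2(3.9) + (-5)×L_3(3.9) + 7×L_4(3.9)
P(3.9) = 26.473646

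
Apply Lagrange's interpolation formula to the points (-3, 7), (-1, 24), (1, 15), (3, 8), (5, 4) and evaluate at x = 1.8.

Lagrange interpolation formula:
P(x) = Σ yᵢ × Lᵢ(x)
where Lᵢ(x) = Π_{j≠i} (x - xⱼ)/(xᵢ - xⱼ)

L_0(1.8) = (1.8 - (-1))/(-3 - (-1)) × (1.8 - 1)/(-3 - 1) × (1.8 - 3)/(-3 - 3) × (1.8 - 5)/(-3 - 5) = 0.022400
L_1(1.8) = (1.8 - (-3))/(-1 - (-3)) × (1.8 - 1)/(-1 - 1) × (1.8 - 3)/(-1 - 3) × (1.8 - 5)/(-1 - 5) = -0.153600
L_2(1.8) = (1.8 - (-3))/(1 - (-3)) × (1.8 - (-1))/(1 - (-1)) × (1.8 - 3)/(1 - 3) × (1.8 - 5)/(1 - 5) = 0.806400
L_3(1.8) = (1.8 - (-3))/(3 - (-3)) × (1.8 - (-1))/(3 - (-1)) × (1.8 - 1)/(3 - 1) × (1.8 - 5)/(3 - 5) = 0.358400
L_4(1.8) = (1.8 - (-3))/(5 - (-3)) × (1.8 - (-1))/(5 - (-1)) × (1.8 - 1)/(5 - 1) × (1.8 - 3)/(5 - 3) = -0.033600

P(1.8) = 7×L_0(1.8) + 24×L_1(1.8) + 15×L_2(1.8) + 8×L_3(1.8) + 4×L_4(1.8)
P(1.8) = 11.299200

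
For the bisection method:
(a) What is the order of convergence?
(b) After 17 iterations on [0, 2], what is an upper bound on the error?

(a) Bisection has linear (order 1) convergence; the error is halved each step.

(b) Error bound = (b-a)/2^n = (2 - 0)/2^{17}
    = 2/2^{17}

(a) 1 (linear); (b) error ≤ 1.53e-05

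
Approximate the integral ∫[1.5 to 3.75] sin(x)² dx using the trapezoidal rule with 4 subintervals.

f(x) = sin(x)²
a = 1.5, b = 3.75, n = 4
h = (b - a)/n = 0.562500

Trapezoidal rule: (h/2)[f(x₀) + 2f(x₁) + 2f(x₂) + ... + f(xₙ)]

x_0 = 1.5000, f(x_0) = 0.994996, coefficient = 1
x_1 = 2.0625, f(x_1) = 0.777095, coefficient = 2
x_2 = 2.6250, f(x_2) = 0.243957, coefficient = 2
x_3 = 3.1875, f(x_3) = 0.002106, coefficient = 2
x_4 = 3.7500, f(x_4) = 0.326682, coefficient = 1

I ≈ (0.562500/2) × 3.367995 = 0.947248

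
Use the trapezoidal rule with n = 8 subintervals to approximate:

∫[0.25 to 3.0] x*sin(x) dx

f(x) = x*sin(x)
a = 0.25, b = 3.0, n = 8
h = (b - a)/n = 0.343750

Trapezoidal rule: (h/2)[f(x₀) + 2f(x₁) + 2f(x₂) + ... + f(xₙ)]

x_0 = 0.2500, f(x_0) = 0.061851, coefficient = 1
x_1 = 0.5938, f(x_1) = 0.332187, coefficient = 2
x_2 = 0.9375, f(x_2) = 0.755701, coefficient = 2
x_3 = 1.2812, f(x_3) = 1.227916, coefficient = 2
x_4 = 1.6250, f(x_4) = 1.622613, coefficient = 2
x_5 = 1.9688, f(x_5) = 1.814904, coefficient = 2
x_6 = 2.3125, f(x_6) = 1.705050, coefficient = 2
x_7 = 2.6562, f(x_7) = 1.239171, coefficient = 2
x_8 = 3.0000, f(x_8) = 0.423360, coefficient = 1

I ≈ (0.343750/2) × 17.880295 = 3.073176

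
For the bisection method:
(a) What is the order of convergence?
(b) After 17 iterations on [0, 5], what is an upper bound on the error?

(a) Bisection has linear (order 1) convergence; the error is halved each step.

(b) Error bound = (b-a)/2^n = (5 - 0)/2^{17}
    = 5/2^{17}

(a) 1 (linear); (b) error ≤ 3.81e-05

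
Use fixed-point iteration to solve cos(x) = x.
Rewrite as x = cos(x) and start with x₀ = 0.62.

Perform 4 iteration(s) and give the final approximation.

Equation: cos(x) = x
Fixed-point form: x = cos(x)
x₀ = 0.62

x_1 = g(0.620000) = 0.813878
x_2 = g(0.813878) = 0.686684
x_3 = g(0.686684) = 0.773352
x_4 = g(0.773352) = 0.715573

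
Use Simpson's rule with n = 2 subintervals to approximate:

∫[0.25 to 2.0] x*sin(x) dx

f(x) = x*sin(x)
a = 0.25, b = 2.0, n = 2
h = (b - a)/n = 0.875000

Simpson's rule: (h/3)[f(x₀) + 4f(x₁) + 2f(x₂) + ... + f(xₙ)]

x_0 = 0.2500, f(x_0) = 0.061851, coefficient = 1
x_1 = 1.1250, f(x_1) = 1.015051, coefficient = 4
x_2 = 2.0000, f(x_2) = 1.818595, coefficient = 1

I ≈ (0.875000/3) × 5.940650 = 1.732690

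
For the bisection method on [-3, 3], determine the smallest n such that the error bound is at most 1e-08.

We need (b-a)/2^n ≤ 1e-08
(3 - (-3))/2^n ≤ 1e-08
6/2^n ≤ 1e-08
2^n ≥ 600000000
n ≥ log₂(600000000) = 29.16
n ≥ 30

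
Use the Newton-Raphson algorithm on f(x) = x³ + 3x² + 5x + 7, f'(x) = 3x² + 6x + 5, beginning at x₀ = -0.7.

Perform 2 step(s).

f(x) = x³ + 3x² + 5x + 7
f'(x) = 3x² + 6x + 5
x₀ = -0.7

Newton-Raphson formula: x_{n+1} = x_n - f(x_n)/f'(x_n)

Iteration 1:
  f(-0.700000) = 4.627000
  f'(-0.700000) = 2.270000
  x_1 = -0.700000 - 4.627000/2.270000 = -2.738326
Iteration 2:
  f(-2.738326) = -4.729486
  f'(-2.738326) = 11.065332
  x_2 = -2.738326 - (-4.729486)/11.065332 = -2.310911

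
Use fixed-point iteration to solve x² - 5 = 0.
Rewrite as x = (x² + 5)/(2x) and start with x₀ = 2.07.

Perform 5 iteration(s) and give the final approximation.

Equation: x² - 5 = 0
Fixed-point form: x = (x² + 5)/(2x)
x₀ = 2.07

x_1 = g(2.070000) = 2.242729
x_2 = g(2.242729) = 2.236078
x_3 = g(2.236078) = 2.236068
x_4 = g(2.236068) = 2.236068
x_5 = g(2.236068) = 2.236068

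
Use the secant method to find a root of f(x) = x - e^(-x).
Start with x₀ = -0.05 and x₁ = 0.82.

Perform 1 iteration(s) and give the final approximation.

f(x) = x - e^(-x)
x₀ = -0.05, x₁ = 0.82

Secant formula: x_{n+1} = x_n - f(x_n)(x_n - x_{n-1})/(f(x_n) - f(x_{n-1}))

Iteration 1:
  f(-0.050000) = -1.101271
  f(0.820000) = 0.379568
  x_2 = 0.820000 - 0.379568×(0.820000 - (-0.050000))/(0.379568 - (-1.101271))
       = 0.597002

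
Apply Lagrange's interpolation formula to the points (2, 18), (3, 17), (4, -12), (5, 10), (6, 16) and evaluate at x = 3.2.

Lagrange interpolation formula:
P(x) = Σ yᵢ × Lᵢ(x)
where Lᵢ(x) = Π_{j≠i} (x - xⱼ)/(xᵢ - xⱼ)

L_0(3.2) = (3.2 - 3)/(2 - 3) × (3.2 - 4)/(2 - 4) × (3.2 - 5)/(2 - 5) × (3.2 - 6)/(2 - 6) = -0.033600
L_1(3.2) = (3.2 - 2)/(3 - 2) × (3.2 - 4)/(3 - 4) × (3.2 - 5)/(3 - 5) × (3.2 - 6)/(3 - 6) = 0.806400
L_2(3.2) = (3.2 - 2)/(4 - 2) × (3.2 - 3)/(4 - 3) × (3.2 - 5)/(4 - 5) × (3.2 - 6)/(4 - 6) = 0.302400
L_3(3.2) = (3.2 - 2)/(5 - 2) × (3.2 - 3)/(5 - 3) × (3.2 - 4)/(5 - 4) × (3.2 - 6)/(5 - 6) = -0.089600
L_4(3.2) = (3.2 - 2)/(6 - 2) × (3.2 - 3)/(6 - 3) × (3.2 - 4)/(6 - 4) × (3.2 - 5)/(6 - 5) = 0.014400

P(3.2) = 18×L_0(3.2) + 17×L_1(3.2) + (-12)×L_2(3.2) + 10×L_3(3.2) + 16×L_4(3.2)
P(3.2) = 8.809600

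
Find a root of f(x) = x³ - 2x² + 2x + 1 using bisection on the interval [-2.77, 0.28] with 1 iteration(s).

f(x) = x³ - 2x² + 2x + 1
Initial interval: [-2.77, 0.28]

Iteration 1:
  c_1 = (-2.770000 + 0.280000)/2 = -1.245000
  f(c_1) = f(-1.245000) = -6.519831
  f(a) × f(c) ≥ 0, new interval: [-1.245000, 0.280000]

After 1 iteration(s), the approximation is c_1 = -1.245000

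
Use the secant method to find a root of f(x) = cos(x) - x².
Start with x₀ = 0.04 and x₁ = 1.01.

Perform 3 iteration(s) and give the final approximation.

f(x) = cos(x) - x²
x₀ = 0.04, x₁ = 1.01

Secant formula: x_{n+1} = x_n - f(x_n)(x_n - x_{n-1})/(f(x_n) - f(x_{n-1}))

Iteration 1:
  f(0.040000) = 0.997600
  f(1.010000) = -0.488239
  x_2 = 1.010000 - (-0.488239)×(1.010000 - 0.040000)/(-0.488239 - 0.997600)
       = 0.691263
Iteration 2:
  f(1.010000) = -0.488239
  f(0.691263) = 0.292597
  x_3 = 0.691263 - 0.292597×(0.691263 - 1.010000)/(0.292597 - (-0.488239))
       = 0.810701
Iteration 3:
  f(0.691263) = 0.292597
  f(0.810701) = 0.031755
  x_4 = 0.810701 - 0.031755×(0.810701 - 0.691263)/(0.031755 - 0.292597)
       = 0.825241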